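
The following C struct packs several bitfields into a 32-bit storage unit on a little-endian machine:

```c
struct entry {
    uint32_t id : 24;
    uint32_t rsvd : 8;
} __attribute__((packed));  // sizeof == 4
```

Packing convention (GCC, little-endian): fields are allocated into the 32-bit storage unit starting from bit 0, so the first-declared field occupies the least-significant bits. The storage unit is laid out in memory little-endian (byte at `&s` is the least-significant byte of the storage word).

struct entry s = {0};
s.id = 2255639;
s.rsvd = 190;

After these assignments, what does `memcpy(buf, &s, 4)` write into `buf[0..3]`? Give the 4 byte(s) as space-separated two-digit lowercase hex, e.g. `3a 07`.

17 6b 22 be

id:24 = 2255639 → 0x226b17 << 0 → word 0x00226b17
rsvd:8 = 190 → 0xbe << 24 → word 0xbe226b17
word = 0xbe226b17 → little-endian bytes:
  [0]=0x17  [1]=0x6b  [2]=0x22  [3]=0xbe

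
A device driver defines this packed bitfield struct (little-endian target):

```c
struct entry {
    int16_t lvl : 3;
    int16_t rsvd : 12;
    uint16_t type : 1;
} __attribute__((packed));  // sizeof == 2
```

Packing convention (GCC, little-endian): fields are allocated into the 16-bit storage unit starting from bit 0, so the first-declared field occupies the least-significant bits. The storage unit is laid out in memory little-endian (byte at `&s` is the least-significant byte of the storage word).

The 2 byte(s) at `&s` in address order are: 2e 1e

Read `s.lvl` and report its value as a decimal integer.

-2

[0]=0x2e [1]=0x1e (little-endian) → word 0x1e2e
lvl [0+:3] = (word>>0) & 0x7 = 6  ←
rsvd [3+:12] = (word>>3) & 0xfff = 965
type [15+:1] = (word>>15) & 0x1 = 0
lvl signed 3b, MSB=1: 6 - 8 = -2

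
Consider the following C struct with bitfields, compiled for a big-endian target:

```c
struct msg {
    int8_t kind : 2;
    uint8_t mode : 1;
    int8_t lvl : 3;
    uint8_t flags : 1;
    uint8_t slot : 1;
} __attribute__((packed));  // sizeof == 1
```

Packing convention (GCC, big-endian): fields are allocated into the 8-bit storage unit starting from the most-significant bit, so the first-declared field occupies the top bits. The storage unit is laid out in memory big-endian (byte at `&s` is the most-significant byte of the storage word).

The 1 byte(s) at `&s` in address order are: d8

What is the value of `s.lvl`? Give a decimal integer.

[0]=0xd8 (big-endian) → word 0xd8
kind [6+:2] = (word>>6) & 0x3 = 3
mode [5+:1] = (word>>5) & 0x1 = 0
lvl [2+:3] = (word>>2) & 0x7 = 6  ←
flags [1+:1] = (word>>1) & 0x1 = 0
slot [0+:1] = (word>>0) & 0x1 = 0
lvl signed 3b, MSB=1: 6 - 8 = -2

-2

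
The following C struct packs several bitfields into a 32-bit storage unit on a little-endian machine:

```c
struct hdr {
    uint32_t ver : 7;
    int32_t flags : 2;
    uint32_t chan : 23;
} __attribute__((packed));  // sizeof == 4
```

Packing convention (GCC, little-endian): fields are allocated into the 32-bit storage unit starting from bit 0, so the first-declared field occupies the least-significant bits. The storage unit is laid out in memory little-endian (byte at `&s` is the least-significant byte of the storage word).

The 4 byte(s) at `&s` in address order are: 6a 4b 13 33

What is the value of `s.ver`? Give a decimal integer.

106

[0]=0x6a [1]=0x4b [2]=0x13 [3]=0x33 (little-endian) → word 0x33134b6a
ver:7 @ bit 0 → (0x33134b6a>>0)&0x7f = 0x6a  ←
flags:2 @ bit 7 → (0x33134b6a>>7)&0x3 = 0x2
chan:23 @ bit 9 → (0x33134b6a>>9)&0x7fffff = 0x1989a5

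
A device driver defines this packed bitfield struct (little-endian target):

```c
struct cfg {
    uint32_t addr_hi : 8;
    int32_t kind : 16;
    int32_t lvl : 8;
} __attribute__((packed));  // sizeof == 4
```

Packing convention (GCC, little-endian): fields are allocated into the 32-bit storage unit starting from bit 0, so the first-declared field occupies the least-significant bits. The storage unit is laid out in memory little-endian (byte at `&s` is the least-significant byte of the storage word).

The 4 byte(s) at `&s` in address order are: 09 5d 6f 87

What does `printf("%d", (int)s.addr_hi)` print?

[0]=0x09 [1]=0x5d [2]=0x6f [3]=0x87 (little-endian) → word 0x876f5d09
addr_hi:8 @ bit 0 → (0x876f5d09>>0)&0xff = 0x9  ←
kind:16 @ bit 8 → (0x876f5d09>>8)&0xffff = 0x6f5d
lvl:8 @ bit 24 → (0x876f5d09>>24)&0xff = 0x87

9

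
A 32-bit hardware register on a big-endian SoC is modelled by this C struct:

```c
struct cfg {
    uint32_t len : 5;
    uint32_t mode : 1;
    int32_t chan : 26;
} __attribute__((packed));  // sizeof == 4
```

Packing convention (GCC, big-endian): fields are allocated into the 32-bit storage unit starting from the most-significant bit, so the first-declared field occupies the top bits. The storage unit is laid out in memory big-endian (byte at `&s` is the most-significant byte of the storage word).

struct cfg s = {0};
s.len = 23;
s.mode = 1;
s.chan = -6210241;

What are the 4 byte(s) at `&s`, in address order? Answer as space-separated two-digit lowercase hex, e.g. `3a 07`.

bf a1 3d 3f

len (5b) val=23 bits=0x17 at bit 27: 0xb8000000
mode (1b) val=1 bits=0x1 at bit 26: 0xbc000000
chan (26b) val=-6210241 bits=0x3a13d3f at bit 0: 0xbfa13d3f
word = 0xbfa13d3f → big-endian bytes:
  [0]=0xbf  [1]=0xa1  [2]=0x3d  [3]=0x3f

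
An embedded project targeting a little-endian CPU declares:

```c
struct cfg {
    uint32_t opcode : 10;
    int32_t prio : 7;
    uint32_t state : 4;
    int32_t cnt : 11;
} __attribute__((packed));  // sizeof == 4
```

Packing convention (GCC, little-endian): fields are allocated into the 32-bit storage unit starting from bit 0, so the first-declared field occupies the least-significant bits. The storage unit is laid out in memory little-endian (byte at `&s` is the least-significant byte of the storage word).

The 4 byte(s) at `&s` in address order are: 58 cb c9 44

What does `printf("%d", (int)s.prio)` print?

-14

[0]=0x58 [1]=0xcb [2]=0xc9 [3]=0x44 (little-endian) → word 0x44c9cb58
opcode:10 @ bit 0 → (0x44c9cb58>>0)&0x3ff = 0x358
prio:7 @ bit 10 → (0x44c9cb58>>10)&0x7f = 0x72  ←
state:4 @ bit 17 → (0x44c9cb58>>17)&0xf = 0x4
cnt:11 @ bit 21 → (0x44c9cb58>>21)&0x7ff = 0x226
prio signed 7b, MSB=1: 114 - 128 = -14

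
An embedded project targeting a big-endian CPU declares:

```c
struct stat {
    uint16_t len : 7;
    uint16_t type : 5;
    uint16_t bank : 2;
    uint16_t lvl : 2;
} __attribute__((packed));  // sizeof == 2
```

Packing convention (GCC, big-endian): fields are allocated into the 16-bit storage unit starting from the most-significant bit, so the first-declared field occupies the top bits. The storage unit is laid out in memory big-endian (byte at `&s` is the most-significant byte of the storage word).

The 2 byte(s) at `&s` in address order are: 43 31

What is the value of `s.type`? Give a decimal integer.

[0]=0x43 [1]=0x31 (big-endian) → word 0x4331
len [9+:7] = (word>>9) & 0x7f = 33
type [4+:5] = (word>>4) & 0x1f = 19  ←
bank [2+:2] = (word>>2) & 0x3 = 0
lvl [0+:2] = (word>>0) & 0x3 = 1

19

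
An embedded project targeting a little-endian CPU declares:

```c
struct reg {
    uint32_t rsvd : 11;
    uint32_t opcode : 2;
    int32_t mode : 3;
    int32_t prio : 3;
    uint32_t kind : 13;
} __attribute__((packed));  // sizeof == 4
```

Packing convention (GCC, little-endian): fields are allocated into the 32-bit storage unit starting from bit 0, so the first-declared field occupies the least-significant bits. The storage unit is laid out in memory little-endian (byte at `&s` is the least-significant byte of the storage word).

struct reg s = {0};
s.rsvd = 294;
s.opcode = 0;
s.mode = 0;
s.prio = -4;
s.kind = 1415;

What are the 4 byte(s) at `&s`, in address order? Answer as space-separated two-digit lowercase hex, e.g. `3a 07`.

[0+:11] rsvd=294 & 0x7ff = 0x126; word=0x00000126
[11+:2] opcode=0 & 0x3 = 0x0; word=0x00000126
[13+:3] mode=0 & 0x7 = 0x0; word=0x00000126
[16+:3] prio=-4 & 0x7 = 0x4; word=0x00040126
[19+:13] kind=1415 & 0x1fff = 0x587; word=0x2c3c0126
word = 0x2c3c0126 → little-endian bytes:
  [0]=0x26  [1]=0x01  [2]=0x3c  [3]=0x2c

26 01 3c 2c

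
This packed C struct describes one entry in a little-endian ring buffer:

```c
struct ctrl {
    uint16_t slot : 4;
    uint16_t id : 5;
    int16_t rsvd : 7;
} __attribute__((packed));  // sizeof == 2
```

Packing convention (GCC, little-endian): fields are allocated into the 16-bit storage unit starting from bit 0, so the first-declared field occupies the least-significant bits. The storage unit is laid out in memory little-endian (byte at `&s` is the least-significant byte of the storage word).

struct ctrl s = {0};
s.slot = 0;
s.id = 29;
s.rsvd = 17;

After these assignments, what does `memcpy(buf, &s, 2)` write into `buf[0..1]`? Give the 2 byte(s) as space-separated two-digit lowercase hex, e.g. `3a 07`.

slot:4 = 0 → 0x0 << 0 → word 0x0000
id:5 = 29 → 0x1d << 4 → word 0x01d0
rsvd:7 = 17 → 0x11 << 9 → word 0x23d0
word = 0x23d0 → little-endian bytes:
  [0]=0xd0  [1]=0x23

d0 23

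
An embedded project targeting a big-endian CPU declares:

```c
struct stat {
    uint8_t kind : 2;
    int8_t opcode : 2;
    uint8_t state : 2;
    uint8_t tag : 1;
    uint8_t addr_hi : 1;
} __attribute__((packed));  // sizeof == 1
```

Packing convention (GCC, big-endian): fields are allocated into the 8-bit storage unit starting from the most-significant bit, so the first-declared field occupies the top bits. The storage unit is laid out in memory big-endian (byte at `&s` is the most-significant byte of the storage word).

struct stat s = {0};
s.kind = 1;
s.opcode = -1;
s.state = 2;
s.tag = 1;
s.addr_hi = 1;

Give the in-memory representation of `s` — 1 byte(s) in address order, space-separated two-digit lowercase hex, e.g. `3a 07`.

7b

[6+:2] kind=1 & 0x3 = 0x1; word=0x40
[4+:2] opcode=-1 & 0x3 = 0x3; word=0x70
[2+:2] state=2 & 0x3 = 0x2; word=0x78
[1+:1] tag=1 & 0x1 = 0x1; word=0x7a
[0+:1] addr_hi=1 & 0x1 = 0x1; word=0x7b
word = 0x7b → big-endian bytes:
  [0]=0x7b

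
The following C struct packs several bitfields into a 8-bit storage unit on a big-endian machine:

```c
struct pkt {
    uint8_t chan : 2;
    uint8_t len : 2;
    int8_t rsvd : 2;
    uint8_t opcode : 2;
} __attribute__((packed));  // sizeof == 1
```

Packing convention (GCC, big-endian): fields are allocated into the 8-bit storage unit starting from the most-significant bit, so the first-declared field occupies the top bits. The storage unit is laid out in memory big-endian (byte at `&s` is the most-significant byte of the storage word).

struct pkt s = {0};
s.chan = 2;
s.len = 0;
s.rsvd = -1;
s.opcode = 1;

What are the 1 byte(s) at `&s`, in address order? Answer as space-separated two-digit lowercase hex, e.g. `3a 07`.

chan:2 = 2 → 0x2 << 6 → word 0x80
len:2 = 0 → 0x0 << 4 → word 0x80
rsvd:2 = -1 → 0x3 << 2 → word 0x8c
opcode:2 = 1 → 0x1 << 0 → word 0x8d
word = 0x8d → big-endian bytes:
  [0]=0x8d

8d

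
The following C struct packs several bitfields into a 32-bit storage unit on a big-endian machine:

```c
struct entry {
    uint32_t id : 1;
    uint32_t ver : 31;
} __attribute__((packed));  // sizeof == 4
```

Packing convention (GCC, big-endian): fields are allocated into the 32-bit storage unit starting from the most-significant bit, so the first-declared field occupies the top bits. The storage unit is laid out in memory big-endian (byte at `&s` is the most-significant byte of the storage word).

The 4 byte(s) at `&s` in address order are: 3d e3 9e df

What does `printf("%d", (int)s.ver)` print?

[0]=0x3d [1]=0xe3 [2]=0x9e [3]=0xdf (big-endian) → word 0x3de39edf
id [31+:1] = (word>>31) & 0x1 = 0
ver [0+:31] = (word>>0) & 0x7fffffff = 1038327519  ←

1038327519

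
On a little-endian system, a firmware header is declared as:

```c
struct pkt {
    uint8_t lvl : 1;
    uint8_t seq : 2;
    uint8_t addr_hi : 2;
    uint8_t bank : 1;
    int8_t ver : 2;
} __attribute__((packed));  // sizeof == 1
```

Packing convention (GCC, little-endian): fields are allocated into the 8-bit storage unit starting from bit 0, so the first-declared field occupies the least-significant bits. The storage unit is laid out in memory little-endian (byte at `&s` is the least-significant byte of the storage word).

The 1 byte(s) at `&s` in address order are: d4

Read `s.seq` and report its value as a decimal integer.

[0]=0xd4 (little-endian) → word 0xd4
lvl [0+:1] = (word>>0) & 0x1 = 0
seq [1+:2] = (word>>1) & 0x3 = 2  ←
addr_hi [3+:2] = (word>>3) & 0x3 = 2
bank [5+:1] = (word>>5) & 0x1 = 0
ver [6+:2] = (word>>6) & 0x3 = 3

2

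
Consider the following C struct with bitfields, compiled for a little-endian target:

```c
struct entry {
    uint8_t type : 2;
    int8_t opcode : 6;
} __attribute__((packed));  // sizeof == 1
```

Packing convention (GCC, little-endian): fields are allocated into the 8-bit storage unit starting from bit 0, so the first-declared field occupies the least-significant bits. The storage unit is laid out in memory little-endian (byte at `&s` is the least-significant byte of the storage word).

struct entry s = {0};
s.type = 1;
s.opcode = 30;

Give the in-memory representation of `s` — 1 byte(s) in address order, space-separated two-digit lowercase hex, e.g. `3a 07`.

type (2b) val=1 bits=0x1 at bit 0: 0x01
opcode (6b) val=30 bits=0x1e at bit 2: 0x79
word = 0x79 → little-endian bytes:
  [0]=0x79

79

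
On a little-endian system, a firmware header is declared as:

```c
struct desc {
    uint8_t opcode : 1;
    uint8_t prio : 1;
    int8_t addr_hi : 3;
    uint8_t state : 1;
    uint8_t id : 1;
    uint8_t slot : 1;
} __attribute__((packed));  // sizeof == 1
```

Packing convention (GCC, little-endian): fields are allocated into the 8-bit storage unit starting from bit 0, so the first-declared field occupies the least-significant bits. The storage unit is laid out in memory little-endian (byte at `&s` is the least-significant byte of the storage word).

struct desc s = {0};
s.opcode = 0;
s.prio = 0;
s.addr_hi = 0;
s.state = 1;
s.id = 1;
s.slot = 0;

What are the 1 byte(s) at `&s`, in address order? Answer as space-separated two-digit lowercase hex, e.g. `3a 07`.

60

opcode (1b) val=0 bits=0x0 at bit 0: 0x00
prio (1b) val=0 bits=0x0 at bit 1: 0x00
addr_hi (3b) val=0 bits=0x0 at bit 2: 0x00
state (1b) val=1 bits=0x1 at bit 5: 0x20
id (1b) val=1 bits=0x1 at bit 6: 0x60
slot (1b) val=0 bits=0x0 at bit 7: 0x60
word = 0x60 → little-endian bytes:
  [0]=0x60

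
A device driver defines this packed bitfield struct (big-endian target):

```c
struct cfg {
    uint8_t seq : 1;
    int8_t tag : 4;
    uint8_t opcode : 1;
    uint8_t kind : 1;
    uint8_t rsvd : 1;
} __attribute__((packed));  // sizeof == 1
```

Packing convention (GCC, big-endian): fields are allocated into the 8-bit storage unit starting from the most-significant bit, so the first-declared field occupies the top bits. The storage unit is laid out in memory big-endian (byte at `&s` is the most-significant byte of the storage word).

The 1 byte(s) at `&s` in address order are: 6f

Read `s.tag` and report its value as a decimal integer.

[0]=0x6f (big-endian) → word 0x6f
seq:1 @ bit 7 → (0x6f>>7)&0x1 = 0x0
tag:4 @ bit 3 → (0x6f>>3)&0xf = 0xd  ←
opcode:1 @ bit 2 → (0x6f>>2)&0x1 = 0x1
kind:1 @ bit 1 → (0x6f>>1)&0x1 = 0x1
rsvd:1 @ bit 0 → (0x6f>>0)&0x1 = 0x1
tag signed 4b, MSB=1: 13 - 16 = -3

-3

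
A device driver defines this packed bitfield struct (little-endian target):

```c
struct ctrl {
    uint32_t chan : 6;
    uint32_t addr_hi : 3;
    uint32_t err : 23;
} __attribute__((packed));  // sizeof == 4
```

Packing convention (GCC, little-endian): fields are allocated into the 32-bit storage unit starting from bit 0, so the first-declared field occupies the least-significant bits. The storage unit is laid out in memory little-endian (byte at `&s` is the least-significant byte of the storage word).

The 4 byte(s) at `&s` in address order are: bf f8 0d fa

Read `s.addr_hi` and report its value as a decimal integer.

[0]=0xbf [1]=0xf8 [2]=0x0d [3]=0xfa (little-endian) → word 0xfa0df8bf
chan:6 @ bit 0 → (0xfa0df8bf>>0)&0x3f = 0x3f
addr_hi:3 @ bit 6 → (0xfa0df8bf>>6)&0x7 = 0x2  ←
err:23 @ bit 9 → (0xfa0df8bf>>9)&0x7fffff = 0x7d06fc

2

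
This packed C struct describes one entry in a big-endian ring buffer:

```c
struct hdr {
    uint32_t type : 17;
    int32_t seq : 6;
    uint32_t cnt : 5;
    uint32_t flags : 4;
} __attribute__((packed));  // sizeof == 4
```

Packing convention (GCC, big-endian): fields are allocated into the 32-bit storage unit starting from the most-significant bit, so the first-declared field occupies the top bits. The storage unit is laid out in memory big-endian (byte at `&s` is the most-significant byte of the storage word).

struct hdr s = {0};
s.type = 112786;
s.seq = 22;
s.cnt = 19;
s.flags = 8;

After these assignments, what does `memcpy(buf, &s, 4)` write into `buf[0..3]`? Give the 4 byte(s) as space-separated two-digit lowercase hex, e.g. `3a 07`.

dc 49 2d 38

[15+:17] type=112786 & 0x1ffff = 0x1b892; word=0xdc490000
[9+:6] seq=22 & 0x3f = 0x16; word=0xdc492c00
[4+:5] cnt=19 & 0x1f = 0x13; word=0xdc492d30
[0+:4] flags=8 & 0xf = 0x8; word=0xdc492d38
word = 0xdc492d38 → big-endian bytes:
  [0]=0xdc  [1]=0x49  [2]=0x2d  [3]=0x38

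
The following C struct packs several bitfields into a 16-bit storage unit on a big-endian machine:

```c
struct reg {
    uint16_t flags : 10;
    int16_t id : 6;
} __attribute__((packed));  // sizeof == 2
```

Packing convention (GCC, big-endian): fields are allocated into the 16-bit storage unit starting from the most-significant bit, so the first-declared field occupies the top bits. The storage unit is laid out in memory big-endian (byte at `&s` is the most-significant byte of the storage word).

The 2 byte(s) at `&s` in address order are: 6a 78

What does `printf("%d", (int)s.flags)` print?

[0]=0x6a [1]=0x78 (big-endian) → word 0x6a78
flags [6+:10] = (word>>6) & 0x3ff = 425  ←
id [0+:6] = (word>>0) & 0x3f = 56

425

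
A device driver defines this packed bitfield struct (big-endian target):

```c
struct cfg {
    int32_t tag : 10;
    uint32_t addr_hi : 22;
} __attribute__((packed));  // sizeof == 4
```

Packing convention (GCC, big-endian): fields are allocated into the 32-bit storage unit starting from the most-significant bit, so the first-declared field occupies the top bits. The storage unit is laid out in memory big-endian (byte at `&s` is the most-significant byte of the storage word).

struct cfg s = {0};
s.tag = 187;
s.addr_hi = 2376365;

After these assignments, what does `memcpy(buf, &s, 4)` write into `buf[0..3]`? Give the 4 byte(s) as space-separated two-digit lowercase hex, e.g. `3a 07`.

2e e4 42 ad

tag:10 = 187 → 0xbb << 22 → word 0x2ec00000
addr_hi:22 = 2376365 → 0x2442ad << 0 → word 0x2ee442ad
word = 0x2ee442ad → big-endian bytes:
  [0]=0x2e  [1]=0xe4  [2]=0x42  [3]=0xad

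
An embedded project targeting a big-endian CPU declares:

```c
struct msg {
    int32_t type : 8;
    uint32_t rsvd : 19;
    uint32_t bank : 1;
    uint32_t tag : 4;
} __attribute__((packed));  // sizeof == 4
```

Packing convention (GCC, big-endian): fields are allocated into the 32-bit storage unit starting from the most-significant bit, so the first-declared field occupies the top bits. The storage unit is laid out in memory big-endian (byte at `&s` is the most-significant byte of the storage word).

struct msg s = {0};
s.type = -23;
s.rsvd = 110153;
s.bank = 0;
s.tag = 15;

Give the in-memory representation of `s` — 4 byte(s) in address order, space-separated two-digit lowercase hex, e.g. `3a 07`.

[24+:8] type=-23 & 0xff = 0xe9; word=0xe9000000
[5+:19] rsvd=110153 & 0x7ffff = 0x1ae49; word=0xe935c920
[4+:1] bank=0 & 0x1 = 0x0; word=0xe935c920
[0+:4] tag=15 & 0xf = 0xf; word=0xe935c92f
word = 0xe935c92f → big-endian bytes:
  [0]=0xe9  [1]=0x35  [2]=0xc9  [3]=0x2f

e9 35 c9 2f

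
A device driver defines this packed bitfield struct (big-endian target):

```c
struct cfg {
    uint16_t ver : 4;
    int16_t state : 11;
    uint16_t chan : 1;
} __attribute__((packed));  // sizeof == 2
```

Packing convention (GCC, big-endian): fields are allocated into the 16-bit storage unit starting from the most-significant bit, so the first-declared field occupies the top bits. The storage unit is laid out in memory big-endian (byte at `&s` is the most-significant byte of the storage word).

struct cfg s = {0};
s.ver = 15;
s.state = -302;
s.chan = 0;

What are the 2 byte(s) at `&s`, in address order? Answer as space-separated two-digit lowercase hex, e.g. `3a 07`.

fd a4

ver:4 = 15 → 0xf << 12 → word 0xf000
state:11 = -302 → 0x6d2 << 1 → word 0xfda4
chan:1 = 0 → 0x0 << 0 → word 0xfda4
word = 0xfda4 → big-endian bytes:
  [0]=0xfd  [1]=0xa4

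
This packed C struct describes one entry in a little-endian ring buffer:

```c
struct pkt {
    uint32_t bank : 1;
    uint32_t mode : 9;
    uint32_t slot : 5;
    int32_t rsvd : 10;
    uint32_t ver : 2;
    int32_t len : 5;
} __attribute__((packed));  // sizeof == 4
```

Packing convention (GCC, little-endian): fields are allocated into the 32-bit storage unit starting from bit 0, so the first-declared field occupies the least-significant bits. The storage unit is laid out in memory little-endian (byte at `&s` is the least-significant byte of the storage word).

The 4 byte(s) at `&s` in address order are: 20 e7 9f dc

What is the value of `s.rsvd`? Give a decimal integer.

[0]=0x20 [1]=0xe7 [2]=0x9f [3]=0xdc (little-endian) → word 0xdc9fe720
bank:1 @ bit 0 → (0xdc9fe720>>0)&0x1 = 0x0
mode:9 @ bit 1 → (0xdc9fe720>>1)&0x1ff = 0x190
slot:5 @ bit 10 → (0xdc9fe720>>10)&0x1f = 0x19
rsvd:10 @ bit 15 → (0xdc9fe720>>15)&0x3ff = 0x13f  ←
ver:2 @ bit 25 → (0xdc9fe720>>25)&0x3 = 0x2
len:5 @ bit 27 → (0xdc9fe720>>27)&0x1f = 0x1b
rsvd signed 10b, MSB=0: value = 319

319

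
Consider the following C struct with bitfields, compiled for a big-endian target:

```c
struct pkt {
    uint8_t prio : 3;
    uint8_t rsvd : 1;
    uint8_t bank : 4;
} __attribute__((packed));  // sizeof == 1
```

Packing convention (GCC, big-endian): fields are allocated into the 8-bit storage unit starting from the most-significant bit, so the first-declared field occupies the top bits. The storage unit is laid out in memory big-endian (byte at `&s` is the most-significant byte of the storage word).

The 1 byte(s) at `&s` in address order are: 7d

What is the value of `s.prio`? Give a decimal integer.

[0]=0x7d (big-endian) → word 0x7d
prio [5+:3] = (word>>5) & 0x7 = 3  ←
rsvd [4+:1] = (word>>4) & 0x1 = 1
bank [0+:4] = (word>>0) & 0xf = 13

3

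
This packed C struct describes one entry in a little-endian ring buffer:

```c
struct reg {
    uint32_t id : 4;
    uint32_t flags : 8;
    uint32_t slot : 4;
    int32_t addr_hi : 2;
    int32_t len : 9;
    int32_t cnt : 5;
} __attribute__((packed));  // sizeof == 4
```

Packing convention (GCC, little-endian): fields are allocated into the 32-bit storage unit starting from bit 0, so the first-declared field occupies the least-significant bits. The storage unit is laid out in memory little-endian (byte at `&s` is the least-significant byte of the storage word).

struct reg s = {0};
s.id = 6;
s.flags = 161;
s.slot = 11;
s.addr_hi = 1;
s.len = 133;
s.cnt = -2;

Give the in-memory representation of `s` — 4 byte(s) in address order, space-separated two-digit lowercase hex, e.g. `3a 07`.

16 ba 15 f2

id:4 = 6 → 0x6 << 0 → word 0x00000006
flags:8 = 161 → 0xa1 << 4 → word 0x00000a16
slot:4 = 11 → 0xb << 12 → word 0x0000ba16
addr_hi:2 = 1 → 0x1 << 16 → word 0x0001ba16
len:9 = 133 → 0x85 << 18 → word 0x0215ba16
cnt:5 = -2 → 0x1e << 27 → word 0xf215ba16
word = 0xf215ba16 → little-endian bytes:
  [0]=0x16  [1]=0xba  [2]=0x15  [3]=0xf2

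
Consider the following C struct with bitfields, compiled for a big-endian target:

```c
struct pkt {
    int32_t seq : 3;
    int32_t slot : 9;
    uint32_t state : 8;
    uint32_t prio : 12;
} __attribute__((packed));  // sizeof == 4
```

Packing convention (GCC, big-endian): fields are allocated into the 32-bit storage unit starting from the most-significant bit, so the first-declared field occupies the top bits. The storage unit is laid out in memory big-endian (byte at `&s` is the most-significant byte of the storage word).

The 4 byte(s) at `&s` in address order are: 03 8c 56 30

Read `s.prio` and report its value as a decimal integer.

1584

[0]=0x03 [1]=0x8c [2]=0x56 [3]=0x30 (big-endian) → word 0x038c5630
seq [29+:3] = (word>>29) & 0x7 = 0
slot [20+:9] = (word>>20) & 0x1ff = 56
state [12+:8] = (word>>12) & 0xff = 197
prio [0+:12] = (word>>0) & 0xfff = 1584  ←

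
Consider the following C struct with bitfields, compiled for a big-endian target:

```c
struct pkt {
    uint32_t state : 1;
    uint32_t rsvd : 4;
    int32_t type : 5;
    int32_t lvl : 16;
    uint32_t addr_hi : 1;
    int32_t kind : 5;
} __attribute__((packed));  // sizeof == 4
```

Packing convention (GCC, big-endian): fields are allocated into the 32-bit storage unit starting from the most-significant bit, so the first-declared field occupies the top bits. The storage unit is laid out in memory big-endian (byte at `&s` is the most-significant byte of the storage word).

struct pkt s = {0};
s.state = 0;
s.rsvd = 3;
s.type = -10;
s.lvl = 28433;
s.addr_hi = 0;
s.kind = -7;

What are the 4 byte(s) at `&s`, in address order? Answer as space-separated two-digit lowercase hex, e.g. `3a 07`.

1d 9b c4 59

[31+:1] state=0 & 0x1 = 0x0; word=0x00000000
[27+:4] rsvd=3 & 0xf = 0x3; word=0x18000000
[22+:5] type=-10 & 0x1f = 0x16; word=0x1d800000
[6+:16] lvl=28433 & 0xffff = 0x6f11; word=0x1d9bc440
[5+:1] addr_hi=0 & 0x1 = 0x0; word=0x1d9bc440
[0+:5] kind=-7 & 0x1f = 0x19; word=0x1d9bc459
word = 0x1d9bc459 → big-endian bytes:
  [0]=0x1d  [1]=0x9b  [2]=0xc4  [3]=0x59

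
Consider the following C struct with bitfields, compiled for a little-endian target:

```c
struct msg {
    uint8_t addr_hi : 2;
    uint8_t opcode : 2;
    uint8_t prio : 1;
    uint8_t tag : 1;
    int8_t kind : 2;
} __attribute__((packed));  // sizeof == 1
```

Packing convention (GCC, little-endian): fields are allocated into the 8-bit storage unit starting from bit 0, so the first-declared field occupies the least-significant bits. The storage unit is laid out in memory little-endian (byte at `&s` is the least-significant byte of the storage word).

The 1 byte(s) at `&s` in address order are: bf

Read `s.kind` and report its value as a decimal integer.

[0]=0xbf (little-endian) → word 0xbf
addr_hi [0+:2] = (word>>0) & 0x3 = 3
opcode [2+:2] = (word>>2) & 0x3 = 3
prio [4+:1] = (word>>4) & 0x1 = 1
tag [5+:1] = (word>>5) & 0x1 = 1
kind [6+:2] = (word>>6) & 0x3 = 2  ←
kind signed 2b, MSB=1: 2 - 4 = -2

-2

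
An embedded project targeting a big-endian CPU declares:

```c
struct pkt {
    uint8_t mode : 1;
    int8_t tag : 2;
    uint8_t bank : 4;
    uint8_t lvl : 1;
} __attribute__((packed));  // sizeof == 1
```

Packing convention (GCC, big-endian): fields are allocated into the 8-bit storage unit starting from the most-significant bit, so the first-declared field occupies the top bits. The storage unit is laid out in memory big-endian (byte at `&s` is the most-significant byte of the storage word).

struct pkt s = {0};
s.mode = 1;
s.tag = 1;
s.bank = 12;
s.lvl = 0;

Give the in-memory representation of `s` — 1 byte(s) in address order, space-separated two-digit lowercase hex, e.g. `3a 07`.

[7+:1] mode=1 & 0x1 = 0x1; word=0x80
[5+:2] tag=1 & 0x3 = 0x1; word=0xa0
[1+:4] bank=12 & 0xf = 0xc; word=0xb8
[0+:1] lvl=0 & 0x1 = 0x0; word=0xb8
word = 0xb8 → big-endian bytes:
  [0]=0xb8

b8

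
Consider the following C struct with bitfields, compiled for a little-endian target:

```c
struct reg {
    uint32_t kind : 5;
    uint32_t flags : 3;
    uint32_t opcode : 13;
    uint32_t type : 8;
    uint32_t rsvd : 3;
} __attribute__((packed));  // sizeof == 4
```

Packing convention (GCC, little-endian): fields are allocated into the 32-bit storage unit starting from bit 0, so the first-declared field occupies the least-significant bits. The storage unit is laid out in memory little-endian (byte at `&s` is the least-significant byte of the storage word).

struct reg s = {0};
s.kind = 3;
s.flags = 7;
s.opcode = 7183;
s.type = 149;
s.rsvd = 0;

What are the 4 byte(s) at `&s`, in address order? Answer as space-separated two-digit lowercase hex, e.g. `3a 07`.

e3 0f bc 12

kind:5 = 3 → 0x3 << 0 → word 0x00000003
flags:3 = 7 → 0x7 << 5 → word 0x000000e3
opcode:13 = 7183 → 0x1c0f << 8 → word 0x001c0fe3
type:8 = 149 → 0x95 << 21 → word 0x12bc0fe3
rsvd:3 = 0 → 0x0 << 29 → word 0x12bc0fe3
word = 0x12bc0fe3 → little-endian bytes:
  [0]=0xe3  [1]=0x0f  [2]=0xbc  [3]=0x12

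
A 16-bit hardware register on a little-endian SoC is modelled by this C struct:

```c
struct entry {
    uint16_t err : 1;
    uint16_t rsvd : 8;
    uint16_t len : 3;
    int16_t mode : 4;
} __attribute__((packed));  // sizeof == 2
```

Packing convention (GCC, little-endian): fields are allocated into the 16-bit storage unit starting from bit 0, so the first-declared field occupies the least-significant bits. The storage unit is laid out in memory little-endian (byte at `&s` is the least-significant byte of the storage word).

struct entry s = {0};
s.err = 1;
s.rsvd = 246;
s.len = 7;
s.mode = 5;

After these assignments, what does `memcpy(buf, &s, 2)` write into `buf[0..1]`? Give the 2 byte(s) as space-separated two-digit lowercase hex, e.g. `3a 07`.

err (1b) val=1 bits=0x1 at bit 0: 0x0001
rsvd (8b) val=246 bits=0xf6 at bit 1: 0x01ed
len (3b) val=7 bits=0x7 at bit 9: 0x0fed
mode (4b) val=5 bits=0x5 at bit 12: 0x5fed
word = 0x5fed → little-endian bytes:
  [0]=0xed  [1]=0x5f

ed 5f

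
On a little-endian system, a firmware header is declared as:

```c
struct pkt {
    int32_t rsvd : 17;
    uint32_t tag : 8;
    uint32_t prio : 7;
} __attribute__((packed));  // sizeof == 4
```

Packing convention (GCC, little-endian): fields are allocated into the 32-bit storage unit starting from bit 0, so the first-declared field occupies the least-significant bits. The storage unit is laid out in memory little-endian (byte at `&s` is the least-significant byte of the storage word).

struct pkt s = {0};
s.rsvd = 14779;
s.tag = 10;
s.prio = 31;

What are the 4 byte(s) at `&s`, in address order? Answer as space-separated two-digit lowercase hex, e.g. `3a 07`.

rsvd:17 = 14779 → 0x39bb << 0 → word 0x000039bb
tag:8 = 10 → 0xa << 17 → word 0x001439bb
prio:7 = 31 → 0x1f << 25 → word 0x3e1439bb
word = 0x3e1439bb → little-endian bytes:
  [0]=0xbb  [1]=0x39  [2]=0x14  [3]=0x3e

bb 39 14 3e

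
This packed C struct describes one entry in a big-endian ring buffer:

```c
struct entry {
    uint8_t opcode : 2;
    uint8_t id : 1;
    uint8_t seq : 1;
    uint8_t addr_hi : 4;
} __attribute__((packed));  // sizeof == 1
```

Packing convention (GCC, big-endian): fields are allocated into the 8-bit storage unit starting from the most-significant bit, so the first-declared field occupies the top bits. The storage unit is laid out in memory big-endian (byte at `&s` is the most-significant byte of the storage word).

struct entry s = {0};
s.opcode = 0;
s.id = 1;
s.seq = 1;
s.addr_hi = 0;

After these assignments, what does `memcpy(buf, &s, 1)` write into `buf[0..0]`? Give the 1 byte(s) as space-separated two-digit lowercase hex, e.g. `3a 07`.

30

opcode (2b) val=0 bits=0x0 at bit 6: 0x00
id (1b) val=1 bits=0x1 at bit 5: 0x20
seq (1b) val=1 bits=0x1 at bit 4: 0x30
addr_hi (4b) val=0 bits=0x0 at bit 0: 0x30
word = 0x30 → big-endian bytes:
  [0]=0x30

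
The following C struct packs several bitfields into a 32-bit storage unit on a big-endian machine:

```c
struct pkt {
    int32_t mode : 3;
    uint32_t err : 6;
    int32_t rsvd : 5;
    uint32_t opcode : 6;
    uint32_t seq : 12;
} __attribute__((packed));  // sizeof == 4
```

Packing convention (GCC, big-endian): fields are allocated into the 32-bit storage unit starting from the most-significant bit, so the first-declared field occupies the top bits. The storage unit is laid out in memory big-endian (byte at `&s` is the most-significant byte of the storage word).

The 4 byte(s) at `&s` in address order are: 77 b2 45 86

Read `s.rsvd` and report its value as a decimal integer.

[0]=0x77 [1]=0xb2 [2]=0x45 [3]=0x86 (big-endian) → word 0x77b24586
mode [29+:3] = (word>>29) & 0x7 = 3
err [23+:6] = (word>>23) & 0x3f = 47
rsvd [18+:5] = (word>>18) & 0x1f = 12  ←
opcode [12+:6] = (word>>12) & 0x3f = 36
seq [0+:12] = (word>>0) & 0xfff = 1414
rsvd signed 5b, MSB=0: value = 12

12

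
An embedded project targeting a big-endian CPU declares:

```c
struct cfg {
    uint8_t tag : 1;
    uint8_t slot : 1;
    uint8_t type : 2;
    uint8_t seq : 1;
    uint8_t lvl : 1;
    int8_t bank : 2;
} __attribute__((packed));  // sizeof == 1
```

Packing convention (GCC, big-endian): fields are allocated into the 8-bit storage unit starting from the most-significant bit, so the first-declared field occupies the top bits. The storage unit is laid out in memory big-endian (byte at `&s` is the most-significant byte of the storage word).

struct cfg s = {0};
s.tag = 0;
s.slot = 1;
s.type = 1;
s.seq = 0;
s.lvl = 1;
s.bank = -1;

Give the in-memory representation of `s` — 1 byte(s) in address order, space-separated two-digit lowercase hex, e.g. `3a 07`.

tag:1 = 0 → 0x0 << 7 → word 0x00
slot:1 = 1 → 0x1 << 6 → word 0x40
type:2 = 1 → 0x1 << 4 → word 0x50
seq:1 = 0 → 0x0 << 3 → word 0x50
lvl:1 = 1 → 0x1 << 2 → word 0x54
bank:2 = -1 → 0x3 << 0 → word 0x57
word = 0x57 → big-endian bytes:
  [0]=0x57

57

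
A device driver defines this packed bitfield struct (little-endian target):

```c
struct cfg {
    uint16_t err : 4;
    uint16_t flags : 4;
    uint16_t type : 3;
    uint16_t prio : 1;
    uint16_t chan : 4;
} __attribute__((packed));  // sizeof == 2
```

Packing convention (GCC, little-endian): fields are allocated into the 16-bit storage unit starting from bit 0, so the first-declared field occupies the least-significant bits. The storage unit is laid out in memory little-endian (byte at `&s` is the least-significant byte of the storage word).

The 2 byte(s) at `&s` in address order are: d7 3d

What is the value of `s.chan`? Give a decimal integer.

[0]=0xd7 [1]=0x3d (little-endian) → word 0x3dd7
err [0+:4] = (word>>0) & 0xf = 7
flags [4+:4] = (word>>4) & 0xf = 13
type [8+:3] = (word>>8) & 0x7 = 5
prio [11+:1] = (word>>11) & 0x1 = 1
chan [12+:4] = (word>>12) & 0xf = 3  ←

3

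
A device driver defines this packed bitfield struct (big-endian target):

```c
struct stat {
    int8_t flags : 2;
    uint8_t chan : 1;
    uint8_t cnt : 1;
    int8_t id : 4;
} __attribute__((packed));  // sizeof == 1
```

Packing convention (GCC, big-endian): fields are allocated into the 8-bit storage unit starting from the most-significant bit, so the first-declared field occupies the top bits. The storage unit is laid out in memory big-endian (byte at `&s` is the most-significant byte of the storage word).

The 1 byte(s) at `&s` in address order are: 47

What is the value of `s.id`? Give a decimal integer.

7

[0]=0x47 (big-endian) → word 0x47
flags [6+:2] = (word>>6) & 0x3 = 1
chan [5+:1] = (word>>5) & 0x1 = 0
cnt [4+:1] = (word>>4) & 0x1 = 0
id [0+:4] = (word>>0) & 0xf = 7  ←
id signed 4b, MSB=0: value = 7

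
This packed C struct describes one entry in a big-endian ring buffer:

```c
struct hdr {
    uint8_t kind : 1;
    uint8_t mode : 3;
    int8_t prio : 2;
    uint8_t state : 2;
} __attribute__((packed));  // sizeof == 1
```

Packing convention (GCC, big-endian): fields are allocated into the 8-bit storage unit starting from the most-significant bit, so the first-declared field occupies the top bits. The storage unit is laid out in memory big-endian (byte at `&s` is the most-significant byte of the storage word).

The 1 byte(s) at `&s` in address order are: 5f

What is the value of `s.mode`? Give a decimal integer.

[0]=0x5f (big-endian) → word 0x5f
kind [7+:1] = (word>>7) & 0x1 = 0
mode [4+:3] = (word>>4) & 0x7 = 5  ←
prio [2+:2] = (word>>2) & 0x3 = 3
state [0+:2] = (word>>0) & 0x3 = 3

5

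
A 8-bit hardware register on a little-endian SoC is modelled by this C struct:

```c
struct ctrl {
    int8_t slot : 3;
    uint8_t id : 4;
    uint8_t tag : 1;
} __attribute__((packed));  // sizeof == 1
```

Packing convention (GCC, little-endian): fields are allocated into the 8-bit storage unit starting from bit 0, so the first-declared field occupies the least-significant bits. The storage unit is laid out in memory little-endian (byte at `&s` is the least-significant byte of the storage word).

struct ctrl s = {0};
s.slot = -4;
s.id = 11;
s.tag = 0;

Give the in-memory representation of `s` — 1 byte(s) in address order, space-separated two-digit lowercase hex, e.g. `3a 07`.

5c

slot:3 = -4 → 0x4 << 0 → word 0x04
id:4 = 11 → 0xb << 3 → word 0x5c
tag:1 = 0 → 0x0 << 7 → word 0x5c
word = 0x5c → little-endian bytes:
  [0]=0x5c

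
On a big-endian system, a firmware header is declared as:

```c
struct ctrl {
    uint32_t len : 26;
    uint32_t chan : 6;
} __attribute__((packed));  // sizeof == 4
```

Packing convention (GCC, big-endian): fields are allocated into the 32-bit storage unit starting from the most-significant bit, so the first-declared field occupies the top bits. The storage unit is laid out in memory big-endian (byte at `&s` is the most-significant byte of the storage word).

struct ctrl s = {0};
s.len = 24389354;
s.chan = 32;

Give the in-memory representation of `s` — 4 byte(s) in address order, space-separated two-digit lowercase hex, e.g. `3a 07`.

len:26 = 24389354 → 0x17426ea << 6 → word 0x5d09ba80
chan:6 = 32 → 0x20 << 0 → word 0x5d09baa0
word = 0x5d09baa0 → big-endian bytes:
  [0]=0x5d  [1]=0x09  [2]=0xba  [3]=0xa0

5d 09 ba a0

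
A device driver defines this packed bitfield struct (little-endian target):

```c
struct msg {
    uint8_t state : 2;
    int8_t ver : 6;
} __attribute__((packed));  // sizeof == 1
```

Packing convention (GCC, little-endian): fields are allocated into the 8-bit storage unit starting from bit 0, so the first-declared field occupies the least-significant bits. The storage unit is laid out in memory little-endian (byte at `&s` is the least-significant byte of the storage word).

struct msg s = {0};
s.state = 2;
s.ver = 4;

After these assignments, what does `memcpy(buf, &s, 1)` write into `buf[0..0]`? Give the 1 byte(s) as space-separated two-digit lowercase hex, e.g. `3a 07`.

12

state:2 = 2 → 0x2 << 0 → word 0x02
ver:6 = 4 → 0x4 << 2 → word 0x12
word = 0x12 → little-endian bytes:
  [0]=0x12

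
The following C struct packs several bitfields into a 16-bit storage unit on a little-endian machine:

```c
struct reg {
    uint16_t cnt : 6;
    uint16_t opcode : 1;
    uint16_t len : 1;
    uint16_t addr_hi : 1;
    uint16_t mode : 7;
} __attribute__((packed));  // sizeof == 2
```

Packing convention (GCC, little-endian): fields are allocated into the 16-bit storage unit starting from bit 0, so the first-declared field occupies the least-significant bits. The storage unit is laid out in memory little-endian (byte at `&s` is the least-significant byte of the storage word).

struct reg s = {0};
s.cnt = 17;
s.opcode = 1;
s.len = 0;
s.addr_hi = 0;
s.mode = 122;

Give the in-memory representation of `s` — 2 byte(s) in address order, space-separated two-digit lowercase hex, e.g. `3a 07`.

51 f4

cnt (6b) val=17 bits=0x11 at bit 0: 0x0011
opcode (1b) val=1 bits=0x1 at bit 6: 0x0051
len (1b) val=0 bits=0x0 at bit 7: 0x0051
addr_hi (1b) val=0 bits=0x0 at bit 8: 0x0051
mode (7b) val=122 bits=0x7a at bit 9: 0xf451
word = 0xf451 → little-endian bytes:
  [0]=0x51  [1]=0xf4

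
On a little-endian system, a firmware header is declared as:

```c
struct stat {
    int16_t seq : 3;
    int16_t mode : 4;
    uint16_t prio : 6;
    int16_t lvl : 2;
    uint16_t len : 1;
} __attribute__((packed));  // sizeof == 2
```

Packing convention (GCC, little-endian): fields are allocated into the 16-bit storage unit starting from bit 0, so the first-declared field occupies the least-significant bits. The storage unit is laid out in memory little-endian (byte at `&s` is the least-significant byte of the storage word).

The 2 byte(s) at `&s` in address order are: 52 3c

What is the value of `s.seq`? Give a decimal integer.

2

[0]=0x52 [1]=0x3c (little-endian) → word 0x3c52
seq [0+:3] = (word>>0) & 0x7 = 2  ←
mode [3+:4] = (word>>3) & 0xf = 10
prio [7+:6] = (word>>7) & 0x3f = 56
lvl [13+:2] = (word>>13) & 0x3 = 1
len [15+:1] = (word>>15) & 0x1 = 0
seq signed 3b, MSB=0: value = 2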